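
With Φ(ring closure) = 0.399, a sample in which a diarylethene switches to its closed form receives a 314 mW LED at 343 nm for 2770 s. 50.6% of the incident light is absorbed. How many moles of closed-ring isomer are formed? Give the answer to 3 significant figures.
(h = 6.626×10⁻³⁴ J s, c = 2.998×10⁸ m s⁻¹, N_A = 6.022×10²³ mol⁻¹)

5.04×10⁻⁴ mol

Photon energy at 343 nm: hc/λ = (6.626×10⁻³⁴)(2.998×10⁸)/(343×10⁻⁹) = 5.791×10⁻¹⁹ J.
Energy delivered: (314 mW)(2770 s) = 869.8 J.
Photons incident: 869.8 / 5.791×10⁻¹⁹ = 1.502×10²¹, i.e. 1.502×10²¹/6.022×10²³ = 0.002494 mol.
Photons absorbed: 0.506 × 0.002494 = 0.001262 mol.
Product: Φ × n_abs = 0.399 × 0.001262 = 5.035×10⁻⁴ mol.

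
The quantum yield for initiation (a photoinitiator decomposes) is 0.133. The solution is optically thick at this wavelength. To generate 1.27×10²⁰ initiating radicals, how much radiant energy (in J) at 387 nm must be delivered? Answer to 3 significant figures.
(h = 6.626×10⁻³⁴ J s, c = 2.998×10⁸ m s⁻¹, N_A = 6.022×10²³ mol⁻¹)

Product: 1.27×10²⁰ / 6.022×10²³ = 2.109×10⁻⁴ mol.
Photons that must be absorbed: 2.109×10⁻⁴ / 0.133 = 0.001586 mol.
Photon energy: hc/λ = 5.133×10⁻¹⁹ J; per mole, 3.091×10⁵ J mol⁻¹.
Energy required: 0.001586 × 3.091×10⁵ = 490 J.

490 J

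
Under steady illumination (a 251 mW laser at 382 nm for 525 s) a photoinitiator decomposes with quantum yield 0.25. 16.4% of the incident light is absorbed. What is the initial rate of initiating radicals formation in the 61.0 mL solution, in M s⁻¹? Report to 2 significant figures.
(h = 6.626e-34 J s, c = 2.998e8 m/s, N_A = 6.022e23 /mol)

Photon energy at 382 nm: hc/λ = (6.626e-34)(2.998e8)/(382e-9) = 5.200e-19 J.
Energy delivered: (251 mW)(525 s) = 131.8 J.
Photons incident: 131.8 / 5.200e-19 = 2.535e20, i.e. 2.535e20/6.022e23 = 4.210e-4 mol.
Photons absorbed: 0.164 × 4.210e-4 = 6.904e-5 mol.
Product formed: 0.25 × 6.904e-5 = 1.726e-5 mol.
Rate: 1.726e-5 mol / (525 s × 0.061 L) = 5.4e-7 M s⁻¹.

5.4e-7 M s⁻¹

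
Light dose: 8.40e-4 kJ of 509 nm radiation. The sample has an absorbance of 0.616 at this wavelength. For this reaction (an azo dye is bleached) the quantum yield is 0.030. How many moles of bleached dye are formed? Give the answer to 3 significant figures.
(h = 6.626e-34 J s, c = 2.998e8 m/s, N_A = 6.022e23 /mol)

8.13e-8 mol

Photon energy at 509 nm: hc/λ = (6.626e-34)(2.998e8)/(509e-9) = 3.903e-19 J.
Incident energy: 8.40e-4 kJ = 0.840 J.
Photons incident: 0.840 / 3.903e-19 = 2.152e18, i.e. 2.152e18/6.022e23 = 3.574e-6 mol.
Fraction absorbed: 1 − 10^(−0.616) = 0.7579.
Photons absorbed: 0.7579 × 3.574e-6 = 2.709e-6 mol.
Product: Φ × n_abs = 0.030 × 2.709e-6 = 8.127e-8 mol.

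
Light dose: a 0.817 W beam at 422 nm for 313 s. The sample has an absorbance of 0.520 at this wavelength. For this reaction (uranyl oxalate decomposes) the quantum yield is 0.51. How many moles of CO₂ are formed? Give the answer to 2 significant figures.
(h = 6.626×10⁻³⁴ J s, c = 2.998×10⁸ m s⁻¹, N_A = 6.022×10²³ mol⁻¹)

3.2×10⁻⁴ mol

Photon energy at 422 nm: hc/λ = (6.626×10⁻³⁴)(2.998×10⁸)/(422×10⁻⁹) = 4.707×10⁻¹⁹ J.
Energy delivered: (0.817 W)(313 s) = 255.7 J.
Photons incident: 255.7 / 4.707×10⁻¹⁹ = 5.432×10²⁰, i.e. 5.432×10²⁰/6.022×10²³ = 9.020×10⁻⁴ mol.
Fraction absorbed: 1 − 10^(−0.520) = 0.6980.
Photons absorbed: 0.6980 × 9.020×10⁻⁴ = 6.296×10⁻⁴ mol.
Product: Φ × n_abs = 0.51 × 6.296×10⁻⁴ = 3.211×10⁻⁴ mol.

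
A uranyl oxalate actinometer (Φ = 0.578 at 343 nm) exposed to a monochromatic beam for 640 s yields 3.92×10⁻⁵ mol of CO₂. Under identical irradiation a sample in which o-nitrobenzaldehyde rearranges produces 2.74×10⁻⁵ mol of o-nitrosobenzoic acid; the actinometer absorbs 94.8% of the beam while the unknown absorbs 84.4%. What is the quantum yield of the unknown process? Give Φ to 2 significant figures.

Φ = 0.45

Photons absorbed by the actinometer: 3.92×10⁻⁵ / 0.578 = 6.782×10⁻⁵ mol.
Incident flux: 6.782×10⁻⁵ / 0.948 = 7.154×10⁻⁵ einstein.
Absorbed by unknown: 0.844 × 7.154×10⁻⁵ = 6.038×10⁻⁵ mol.
Φ(unknown) = 2.74×10⁻⁵ / 6.038×10⁻⁵ = 0.45.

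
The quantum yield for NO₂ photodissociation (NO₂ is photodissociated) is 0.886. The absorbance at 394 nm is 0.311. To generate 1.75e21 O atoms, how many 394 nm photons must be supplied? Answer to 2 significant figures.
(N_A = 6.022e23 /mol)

Product: 1.75e21 / 6.022e23 = 0.002906 mol.
Photons that must be absorbed: 0.002906 / 0.886 = 0.003280 mol.
Fraction absorbed: 1 − 10^(−0.311) = 0.5113.
Incident photons needed: 0.003280 / 0.5113 = 0.006415 mol.
Photon count: 0.006415 × 6.022e23 = 3.9e21.

3.9e21 photons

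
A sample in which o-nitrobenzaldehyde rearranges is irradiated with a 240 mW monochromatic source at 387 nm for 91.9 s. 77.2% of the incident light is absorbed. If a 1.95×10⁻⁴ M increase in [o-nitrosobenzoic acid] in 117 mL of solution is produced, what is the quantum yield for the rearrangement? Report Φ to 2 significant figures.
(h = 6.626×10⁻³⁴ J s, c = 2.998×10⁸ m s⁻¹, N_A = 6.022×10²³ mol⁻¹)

Φ = 0.41

Product: (1.95×10⁻⁴ M)(0.117 L) = 2.282×10⁻⁵ mol.
Photon energy at 387 nm: hc/λ = (6.626×10⁻³⁴)(2.998×10⁸)/(387×10⁻⁹) = 5.133×10⁻¹⁹ J.
Energy delivered: (240 mW)(91.9 s) = 22.06 J.
Photons incident: 22.06 / 5.133×10⁻¹⁹ = 4.298×10¹⁹, i.e. 4.298×10¹⁹/6.022×10²³ = 7.137×10⁻⁵ mol.
Photons absorbed: 0.772 × 7.137×10⁻⁵ = 5.510×10⁻⁵ mol.
Φ = 2.282×10⁻⁵ mol / 5.510×10⁻⁵ mol photons = 0.41.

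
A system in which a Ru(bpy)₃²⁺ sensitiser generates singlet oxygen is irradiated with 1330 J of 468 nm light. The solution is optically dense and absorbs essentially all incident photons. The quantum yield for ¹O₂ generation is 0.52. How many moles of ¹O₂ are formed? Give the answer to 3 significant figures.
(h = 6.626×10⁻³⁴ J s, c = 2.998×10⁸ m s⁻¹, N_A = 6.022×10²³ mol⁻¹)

0.00271 mol

Photon energy at 468 nm: hc/λ = (6.626×10⁻³⁴)(2.998×10⁸)/(468×10⁻⁹) = 4.245×10⁻¹⁹ J.
Photons incident: 1330 / 4.245×10⁻¹⁹ = 3.133×10²¹, i.e. 3.133×10²¹/6.022×10²³ = 0.005203 mol.
Product: Φ × n_abs = 0.52 × 0.005203 = 0.002706 mol.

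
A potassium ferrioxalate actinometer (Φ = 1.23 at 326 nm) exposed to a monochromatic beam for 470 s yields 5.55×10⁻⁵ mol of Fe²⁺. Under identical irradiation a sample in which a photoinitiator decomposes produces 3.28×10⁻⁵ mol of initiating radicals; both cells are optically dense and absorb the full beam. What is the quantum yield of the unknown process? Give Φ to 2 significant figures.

Φ = 0.73

Photons absorbed by the actinometer: 5.55×10⁻⁵ / 1.23 = 4.512×10⁻⁵ mol.
Φ(unknown) = 3.28×10⁻⁵ / 4.512×10⁻⁵ = 0.73.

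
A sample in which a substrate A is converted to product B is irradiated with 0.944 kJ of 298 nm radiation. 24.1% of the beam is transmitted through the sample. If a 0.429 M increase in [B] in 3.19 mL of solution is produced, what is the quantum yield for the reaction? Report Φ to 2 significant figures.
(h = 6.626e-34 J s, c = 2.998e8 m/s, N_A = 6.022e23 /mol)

Product: (0.429 M)(0.00319 L) = 0.001369 mol.
Photon energy at 298 nm: hc/λ = (6.626e-34)(2.998e8)/(298e-9) = 6.666e-19 J.
Incident energy: 0.944 kJ = 944 J.
Photons incident: 944 / 6.666e-19 = 1.416e21, i.e. 1.416e21/6.022e23 = 0.002351 mol.
Fraction absorbed: 1 − 24.1/100 = 0.7590.
Photons absorbed: 0.7590 × 0.002351 = 0.001784 mol.
Φ = 0.001369 mol / 0.001784 mol photons = 0.77.

Φ = 0.77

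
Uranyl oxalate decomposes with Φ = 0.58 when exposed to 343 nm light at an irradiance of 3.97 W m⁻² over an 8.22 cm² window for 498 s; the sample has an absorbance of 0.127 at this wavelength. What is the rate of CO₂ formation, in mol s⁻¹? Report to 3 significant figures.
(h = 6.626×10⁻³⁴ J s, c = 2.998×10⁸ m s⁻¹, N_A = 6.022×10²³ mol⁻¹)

1.38×10⁻⁹ mol s⁻¹

Photon energy at 343 nm: hc/λ = (6.626×10⁻³⁴)(2.998×10⁸)/(343×10⁻⁹) = 5.791×10⁻¹⁹ J.
Energy delivered: (3.97 W m⁻²)(8.22×10⁻⁴ m²)(498 s) = 1.625 J.
Photons incident: 1.625 / 5.791×10⁻¹⁹ = 2.806×10¹⁸, i.e. 2.806×10¹⁸/6.022×10²³ = 4.660×10⁻⁶ mol.
Fraction absorbed: 1 − 10^(−0.127) = 0.2536.
Photons absorbed: 0.2536 × 4.660×10⁻⁶ = 1.182×10⁻⁶ mol.
Product formed: 0.58 × 1.182×10⁻⁶ = 6.856×10⁻⁷ mol.
Rate: 6.856×10⁻⁷ / 498 s = 1.38×10⁻⁹ mol s⁻¹.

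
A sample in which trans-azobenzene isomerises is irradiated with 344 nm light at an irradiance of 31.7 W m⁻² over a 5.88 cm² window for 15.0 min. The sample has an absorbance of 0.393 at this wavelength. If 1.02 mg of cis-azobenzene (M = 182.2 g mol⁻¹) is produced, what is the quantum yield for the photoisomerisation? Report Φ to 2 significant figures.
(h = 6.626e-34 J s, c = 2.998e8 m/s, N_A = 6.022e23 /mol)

Product: 1.02 mg / 182.2 g mol⁻¹ = 5.598e-6 mol.
Photon energy at 344 nm: hc/λ = (6.626e-34)(2.998e8)/(344e-9) = 5.775e-19 J.
Energy delivered: (31.7 W m⁻²)(5.88e-4 m²)(900 s) = 16.78 J.
Photons incident: 16.78 / 5.775e-19 = 2.906e19, i.e. 2.906e19/6.022e23 = 4.826e-5 mol.
Fraction absorbed: 1 − 10^(−0.393) = 0.5954.
Photons absorbed: 0.5954 × 4.826e-5 = 2.873e-5 mol.
Φ = 5.598e-6 mol / 2.873e-5 mol photons = 0.19.

Φ = 0.19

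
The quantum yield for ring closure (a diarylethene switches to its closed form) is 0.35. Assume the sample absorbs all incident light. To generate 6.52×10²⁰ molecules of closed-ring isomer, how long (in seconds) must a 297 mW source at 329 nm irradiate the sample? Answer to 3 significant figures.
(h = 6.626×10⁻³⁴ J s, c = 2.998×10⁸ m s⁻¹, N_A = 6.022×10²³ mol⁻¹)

t ≈ 3790 s

Product: 6.52×10²⁰ / 6.022×10²³ = 0.001083 mol.
Photons that must be absorbed: 0.001083 / 0.35 = 0.003094 mol.
Photon energy: hc/λ = 6.038×10⁻¹⁹ J; per mole, 3.636×10⁵ J mol⁻¹.
Energy required: 0.003094 × 3.636×10⁵ = 1125 J.
Time: 1125 J / 0.297 W = 3790 s.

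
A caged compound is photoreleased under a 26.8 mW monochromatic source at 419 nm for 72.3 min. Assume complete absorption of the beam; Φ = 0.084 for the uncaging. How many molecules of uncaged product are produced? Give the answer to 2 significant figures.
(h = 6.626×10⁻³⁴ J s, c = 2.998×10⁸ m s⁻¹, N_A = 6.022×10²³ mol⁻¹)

Photon energy at 419 nm: hc/λ = (6.626×10⁻³⁴)(2.998×10⁸)/(419×10⁻⁹) = 4.741×10⁻¹⁹ J.
Energy delivered: (26.8 mW)(4338 s) = 116.3 J.
Photons incident: 116.3 / 4.741×10⁻¹⁹ = 2.453×10²⁰, i.e. 2.453×10²⁰/6.022×10²³ = 4.073×10⁻⁴ mol.
Product: Φ × n_abs = 0.084 × 4.073×10⁻⁴ = 3.421×10⁻⁵ mol.
As a count: 3.421×10⁻⁵ × 6.022×10²³ = 2.1×10¹⁹.

2.1×10¹⁹ molecules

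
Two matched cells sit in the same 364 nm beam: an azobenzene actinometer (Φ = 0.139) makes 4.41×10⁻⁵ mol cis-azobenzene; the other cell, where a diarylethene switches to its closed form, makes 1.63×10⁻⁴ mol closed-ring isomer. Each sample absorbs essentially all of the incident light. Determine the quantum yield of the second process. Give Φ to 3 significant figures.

Φ = 0.514

Photons absorbed by the actinometer: 4.41×10⁻⁵ / 0.139 = 3.173×10⁻⁴ mol.
Φ(unknown) = 1.63×10⁻⁴ / 3.173×10⁻⁴ = 0.514.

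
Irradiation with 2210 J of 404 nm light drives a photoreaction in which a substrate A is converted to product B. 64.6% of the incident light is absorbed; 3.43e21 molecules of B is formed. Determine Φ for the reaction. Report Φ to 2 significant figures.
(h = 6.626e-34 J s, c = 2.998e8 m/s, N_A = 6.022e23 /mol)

Product: 3.43e21 / 6.022e23 = 0.005696 mol.
Photon energy at 404 nm: hc/λ = (6.626e-34)(2.998e8)/(404e-9) = 4.917e-19 J.
Photons incident: 2210 / 4.917e-19 = 4.495e21, i.e. 4.495e21/6.022e23 = 0.007464 mol.
Photons absorbed: 0.646 × 0.007464 = 0.004822 mol.
Φ = 0.005696 mol / 0.004822 mol photons = 1.2.

Φ = 1.2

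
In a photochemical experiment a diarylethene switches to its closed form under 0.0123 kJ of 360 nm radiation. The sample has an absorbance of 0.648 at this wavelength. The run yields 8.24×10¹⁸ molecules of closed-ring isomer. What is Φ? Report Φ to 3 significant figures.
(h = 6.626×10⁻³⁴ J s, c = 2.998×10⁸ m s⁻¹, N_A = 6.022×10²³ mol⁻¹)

Φ = 0.477

Product: 8.24×10¹⁸ / 6.022×10²³ = 1.368×10⁻⁵ mol.
Photon energy at 360 nm: hc/λ = (6.626×10⁻³⁴)(2.998×10⁸)/(360×10⁻⁹) = 5.518×10⁻¹⁹ J.
Incident energy: 0.0123 kJ = 12.3 J.
Photons incident: 12.3 / 5.518×10⁻¹⁹ = 2.229×10¹⁹, i.e. 2.229×10¹⁹/6.022×10²³ = 3.701×10⁻⁵ mol.
Fraction absorbed: 1 − 10^(−0.648) = 0.7751.
Photons absorbed: 0.7751 × 3.701×10⁻⁵ = 2.869×10⁻⁵ mol.
Φ = 1.368×10⁻⁵ mol / 2.869×10⁻⁵ mol photons = 0.477.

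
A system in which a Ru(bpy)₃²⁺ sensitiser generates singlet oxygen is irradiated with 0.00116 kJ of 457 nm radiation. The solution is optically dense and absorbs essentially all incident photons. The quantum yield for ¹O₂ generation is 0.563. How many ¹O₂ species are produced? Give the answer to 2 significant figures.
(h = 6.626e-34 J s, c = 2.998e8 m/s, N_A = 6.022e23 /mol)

Photon energy at 457 nm: hc/λ = (6.626e-34)(2.998e8)/(457e-9) = 4.347e-19 J.
Incident energy: 0.00116 kJ = 1.16 J.
Photons incident: 1.16 / 4.347e-19 = 2.669e18, i.e. 2.669e18/6.022e23 = 4.432e-6 mol.
Product: Φ × n_abs = 0.563 × 4.432e-6 = 2.495e-6 mol.
As a count: 2.495e-6 × 6.022e23 = 1.5e18.

1.5e18 species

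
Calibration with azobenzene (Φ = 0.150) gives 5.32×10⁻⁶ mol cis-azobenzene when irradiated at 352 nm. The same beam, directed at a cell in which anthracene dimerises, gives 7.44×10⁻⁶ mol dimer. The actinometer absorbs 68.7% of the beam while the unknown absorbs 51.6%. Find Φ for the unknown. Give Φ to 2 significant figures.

Φ = 0.28

Photons absorbed by the actinometer: 5.32×10⁻⁶ / 0.150 = 3.547×10⁻⁵ mol.
Incident flux: 3.547×10⁻⁵ / 0.687 = 5.163×10⁻⁵ einstein.
Absorbed by unknown: 0.516 × 5.163×10⁻⁵ = 2.664×10⁻⁵ mol.
Φ(unknown) = 7.44×10⁻⁶ / 2.664×10⁻⁵ = 0.28.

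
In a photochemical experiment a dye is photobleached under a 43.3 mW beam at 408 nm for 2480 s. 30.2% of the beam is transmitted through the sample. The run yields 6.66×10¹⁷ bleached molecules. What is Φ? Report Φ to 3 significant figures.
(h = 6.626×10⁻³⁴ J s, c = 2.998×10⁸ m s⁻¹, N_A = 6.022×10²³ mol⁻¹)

Product: 6.66×10¹⁷ / 6.022×10²³ = 1.106×10⁻⁶ mol.
Photon energy at 408 nm: hc/λ = (6.626×10⁻³⁴)(2.998×10⁸)/(408×10⁻⁹) = 4.869×10⁻¹⁹ J.
Energy delivered: (43.3 mW)(2480 s) = 107.4 J.
Photons incident: 107.4 / 4.869×10⁻¹⁹ = 2.206×10²⁰, i.e. 2.206×10²⁰/6.022×10²³ = 3.663×10⁻⁴ mol.
Fraction absorbed: 1 − 30.2/100 = 0.6980.
Photons absorbed: 0.6980 × 3.663×10⁻⁴ = 2.557×10⁻⁴ mol.
Φ = 1.106×10⁻⁶ mol / 2.557×10⁻⁴ mol photons = 0.00433.

Φ = 0.00433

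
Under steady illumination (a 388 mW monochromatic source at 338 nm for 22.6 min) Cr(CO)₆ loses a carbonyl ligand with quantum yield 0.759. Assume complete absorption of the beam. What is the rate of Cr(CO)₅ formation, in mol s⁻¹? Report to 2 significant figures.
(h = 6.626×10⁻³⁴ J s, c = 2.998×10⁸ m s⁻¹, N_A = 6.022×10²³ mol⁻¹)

8.3×10⁻⁷ mol s⁻¹

Photon energy at 338 nm: hc/λ = (6.626×10⁻³⁴)(2.998×10⁸)/(338×10⁻⁹) = 5.877×10⁻¹⁹ J.
Energy delivered: (388 mW)(1356 s) = 526.1 J.
Photons incident: 526.1 / 5.877×10⁻¹⁹ = 8.952×10²⁰, i.e. 8.952×10²⁰/6.022×10²³ = 0.001487 mol.
Product formed: 0.759 × 0.001487 = 0.001129 mol.
Rate: 0.001129 / 1356 s = 8.3×10⁻⁷ mol s⁻¹.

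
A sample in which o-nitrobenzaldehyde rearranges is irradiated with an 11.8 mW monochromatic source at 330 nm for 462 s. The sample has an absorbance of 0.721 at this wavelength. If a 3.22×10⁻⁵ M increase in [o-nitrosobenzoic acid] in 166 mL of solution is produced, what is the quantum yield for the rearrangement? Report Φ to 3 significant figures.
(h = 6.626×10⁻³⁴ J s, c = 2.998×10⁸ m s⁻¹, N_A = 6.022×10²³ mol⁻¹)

Product: (3.22×10⁻⁵ M)(0.166 L) = 5.345×10⁻⁶ mol.
Photon energy at 330 nm: hc/λ = (6.626×10⁻³⁴)(2.998×10⁸)/(330×10⁻⁹) = 6.020×10⁻¹⁹ J.
Energy delivered: (11.8 mW)(462 s) = 5.452 J.
Photons incident: 5.452 / 6.020×10⁻¹⁹ = 9.056×10¹⁸, i.e. 9.056×10¹⁸/6.022×10²³ = 1.504×10⁻⁵ mol.
Fraction absorbed: 1 − 10^(−0.721) = 0.8099.
Photons absorbed: 0.8099 × 1.504×10⁻⁵ = 1.218×10⁻⁵ mol.
Φ = 5.345×10⁻⁶ mol / 1.218×10⁻⁵ mol photons = 0.439.

Φ = 0.439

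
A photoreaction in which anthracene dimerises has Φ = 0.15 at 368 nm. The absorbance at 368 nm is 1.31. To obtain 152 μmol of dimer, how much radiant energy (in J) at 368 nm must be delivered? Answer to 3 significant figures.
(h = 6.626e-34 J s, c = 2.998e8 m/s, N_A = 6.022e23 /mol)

Product: 152 μmol = 1.52e-4 mol.
Photons that must be absorbed: 1.52e-4 / 0.15 = 0.001013 mol.
Fraction absorbed: 1 − 10^(−1.31) = 0.9510.
Incident photons needed: 0.001013 / 0.9510 = 0.001065 mol.
Photon energy: hc/λ = 5.398e-19 J; per mole, 3.251e5 J mol⁻¹.
Energy required: 0.001065 × 3.251e5 = 346 J.

346 J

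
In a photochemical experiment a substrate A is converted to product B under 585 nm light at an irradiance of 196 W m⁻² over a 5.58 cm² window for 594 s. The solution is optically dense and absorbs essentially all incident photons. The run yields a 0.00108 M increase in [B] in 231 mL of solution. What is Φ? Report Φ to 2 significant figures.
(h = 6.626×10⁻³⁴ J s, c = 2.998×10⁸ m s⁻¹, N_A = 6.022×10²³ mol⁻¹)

Product: (0.00108 M)(0.231 L) = 2.495×10⁻⁴ mol.
Photon energy at 585 nm: hc/λ = (6.626×10⁻³⁴)(2.998×10⁸)/(585×10⁻⁹) = 3.396×10⁻¹⁹ J.
Energy delivered: (196 W m⁻²)(5.58×10⁻⁴ m²)(594 s) = 64.96 J.
Photons incident: 64.96 / 3.396×10⁻¹⁹ = 1.913×10²⁰, i.e. 1.913×10²⁰/6.022×10²³ = 3.177×10⁻⁴ mol.
Φ = 2.495×10⁻⁴ mol / 3.177×10⁻⁴ mol photons = 0.79.

Φ = 0.79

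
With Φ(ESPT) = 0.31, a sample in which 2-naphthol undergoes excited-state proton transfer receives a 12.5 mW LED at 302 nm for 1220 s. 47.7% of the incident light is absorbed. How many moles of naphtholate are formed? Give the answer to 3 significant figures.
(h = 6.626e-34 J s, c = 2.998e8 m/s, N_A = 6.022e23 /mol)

Photon energy at 302 nm: hc/λ = (6.626e-34)(2.998e8)/(302e-9) = 6.578e-19 J.
Energy delivered: (12.5 mW)(1220 s) = 15.25 J.
Photons incident: 15.25 / 6.578e-19 = 2.318e19, i.e. 2.318e19/6.022e23 = 3.849e-5 mol.
Photons absorbed: 0.477 × 3.849e-5 = 1.836e-5 mol.
Product: Φ × n_abs = 0.31 × 1.836e-5 = 5.692e-6 mol.

5.69e-6 mol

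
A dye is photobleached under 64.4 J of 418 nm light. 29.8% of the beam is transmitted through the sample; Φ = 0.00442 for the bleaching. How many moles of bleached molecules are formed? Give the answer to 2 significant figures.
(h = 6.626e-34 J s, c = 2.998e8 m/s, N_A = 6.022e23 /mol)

Photon energy at 418 nm: hc/λ = (6.626e-34)(2.998e8)/(418e-9) = 4.752e-19 J.
Photons incident: 64.4 / 4.752e-19 = 1.355e20, i.e. 1.355e20/6.022e23 = 2.250e-4 mol.
Fraction absorbed: 1 − 29.8/100 = 0.7020.
Photons absorbed: 0.7020 × 2.250e-4 = 1.580e-4 mol.
Product: Φ × n_abs = 0.00442 × 1.580e-4 = 6.984e-7 mol.

7.0e-7 mol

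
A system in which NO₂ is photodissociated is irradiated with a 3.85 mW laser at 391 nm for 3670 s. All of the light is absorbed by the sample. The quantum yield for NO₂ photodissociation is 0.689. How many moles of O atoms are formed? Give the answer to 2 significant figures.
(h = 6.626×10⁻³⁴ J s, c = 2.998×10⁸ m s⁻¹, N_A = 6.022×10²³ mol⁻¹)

Photon energy at 391 nm: hc/λ = (6.626×10⁻³⁴)(2.998×10⁸)/(391×10⁻⁹) = 5.080×10⁻¹⁹ J.
Energy delivered: (3.85 mW)(3670 s) = 14.13 J.
Photons incident: 14.13 / 5.080×10⁻¹⁹ = 2.781×10¹⁹, i.e. 2.781×10¹⁹/6.022×10²³ = 4.618×10⁻⁵ mol.
Product: Φ × n_abs = 0.689 × 4.618×10⁻⁵ = 3.182×10⁻⁵ mol.

3.2×10⁻⁵ mol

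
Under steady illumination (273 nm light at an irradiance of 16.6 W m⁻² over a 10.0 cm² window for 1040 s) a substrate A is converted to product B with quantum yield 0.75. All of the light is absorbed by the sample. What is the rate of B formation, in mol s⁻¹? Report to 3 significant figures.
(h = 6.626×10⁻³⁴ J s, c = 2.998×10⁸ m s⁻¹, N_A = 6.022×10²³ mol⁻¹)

2.84×10⁻⁸ mol s⁻¹

Photon energy at 273 nm: hc/λ = (6.626×10⁻³⁴)(2.998×10⁸)/(273×10⁻⁹) = 7.276×10⁻¹⁹ J.
Energy delivered: (16.6 W m⁻²)(10.0×10⁻⁴ m²)(1040 s) = 17.26 J.
Photons incident: 17.26 / 7.276×10⁻¹⁹ = 2.372×10¹⁹, i.e. 2.372×10¹⁹/6.022×10²³ = 3.939×10⁻⁵ mol.
Product formed: 0.75 × 3.939×10⁻⁵ = 2.954×10⁻⁵ mol.
Rate: 2.954×10⁻⁵ / 1040 s = 2.84×10⁻⁸ mol s⁻¹.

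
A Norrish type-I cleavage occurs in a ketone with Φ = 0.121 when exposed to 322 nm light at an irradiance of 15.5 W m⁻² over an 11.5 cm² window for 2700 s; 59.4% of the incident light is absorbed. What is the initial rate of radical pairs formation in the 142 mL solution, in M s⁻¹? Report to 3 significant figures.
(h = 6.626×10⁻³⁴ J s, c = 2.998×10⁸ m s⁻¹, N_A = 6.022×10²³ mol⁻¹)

Photon energy at 322 nm: hc/λ = (6.626×10⁻³⁴)(2.998×10⁸)/(322×10⁻⁹) = 6.169×10⁻¹⁹ J.
Energy delivered: (15.5 W m⁻²)(11.5×10⁻⁴ m²)(2700 s) = 48.13 J.
Photons incident: 48.13 / 6.169×10⁻¹⁹ = 7.802×10¹⁹, i.e. 7.802×10¹⁹/6.022×10²³ = 1.296×10⁻⁴ mol.
Photons absorbed: 0.594 × 1.296×10⁻⁴ = 7.698×10⁻⁵ mol.
Product formed: 0.121 × 7.698×10⁻⁵ = 9.315×10⁻⁶ mol.
Rate: 9.315×10⁻⁶ mol / (2700 s × 0.142 L) = 2.43×10⁻⁸ M s⁻¹.

2.43×10⁻⁸ M s⁻¹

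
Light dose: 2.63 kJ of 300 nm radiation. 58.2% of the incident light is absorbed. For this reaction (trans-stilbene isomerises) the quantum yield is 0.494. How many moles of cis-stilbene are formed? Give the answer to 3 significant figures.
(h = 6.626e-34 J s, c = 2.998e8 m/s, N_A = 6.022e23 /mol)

Photon energy at 300 nm: hc/λ = (6.626e-34)(2.998e8)/(300e-9) = 6.622e-19 J.
Incident energy: 2.63 kJ = 2630 J.
Photons incident: 2630 / 6.622e-19 = 3.972e21, i.e. 3.972e21/6.022e23 = 0.006596 mol.
Photons absorbed: 0.582 × 0.006596 = 0.003839 mol.
Product: Φ × n_abs = 0.494 × 0.003839 = 0.001896 mol.

0.00190 mol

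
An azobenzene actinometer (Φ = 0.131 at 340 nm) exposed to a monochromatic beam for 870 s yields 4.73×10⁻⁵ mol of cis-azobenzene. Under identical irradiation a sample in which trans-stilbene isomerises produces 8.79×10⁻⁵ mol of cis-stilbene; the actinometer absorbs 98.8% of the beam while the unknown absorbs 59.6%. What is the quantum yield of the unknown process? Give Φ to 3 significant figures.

Photons absorbed by the actinometer: 4.73×10⁻⁵ / 0.131 = 3.611×10⁻⁴ mol.
Incident flux: 3.611×10⁻⁴ / 0.988 = 3.655×10⁻⁴ einstein.
Absorbed by unknown: 0.596 × 3.655×10⁻⁴ = 2.178×10⁻⁴ mol.
Φ(unknown) = 8.79×10⁻⁵ / 2.178×10⁻⁴ = 0.404.

Φ = 0.404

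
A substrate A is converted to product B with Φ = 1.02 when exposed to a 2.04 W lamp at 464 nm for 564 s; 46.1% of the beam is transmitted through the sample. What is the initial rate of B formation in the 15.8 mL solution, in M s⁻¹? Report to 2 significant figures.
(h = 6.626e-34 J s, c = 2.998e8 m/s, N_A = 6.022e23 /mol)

Photon energy at 464 nm: hc/λ = (6.626e-34)(2.998e8)/(464e-9) = 4.281e-19 J.
Energy delivered: (2.04 W)(564 s) = 1151 J.
Photons incident: 1151 / 4.281e-19 = 2.689e21, i.e. 2.689e21/6.022e23 = 0.004465 mol.
Fraction absorbed: 1 − 46.1/100 = 0.5390.
Photons absorbed: 0.5390 × 0.004465 = 0.002407 mol.
Product formed: 1.02 × 0.002407 = 0.002455 mol.
Rate: 0.002455 mol / (564 s × 0.0158 L) = 2.8e-4 M s⁻¹.

2.8e-4 M s⁻¹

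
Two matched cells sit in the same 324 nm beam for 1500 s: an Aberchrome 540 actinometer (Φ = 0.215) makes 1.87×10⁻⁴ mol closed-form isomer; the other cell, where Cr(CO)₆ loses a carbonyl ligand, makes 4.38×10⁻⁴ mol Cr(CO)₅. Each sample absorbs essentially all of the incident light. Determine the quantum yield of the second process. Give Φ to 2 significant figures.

Φ = 0.50

Photons absorbed by the actinometer: 1.87×10⁻⁴ / 0.215 = 8.698×10⁻⁴ mol.
Φ(unknown) = 4.38×10⁻⁴ / 8.698×10⁻⁴ = 0.50.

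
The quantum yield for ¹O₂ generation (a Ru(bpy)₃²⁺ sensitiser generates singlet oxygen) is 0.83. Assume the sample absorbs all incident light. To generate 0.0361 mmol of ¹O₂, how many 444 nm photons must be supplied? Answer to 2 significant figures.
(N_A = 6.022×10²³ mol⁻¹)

Product: 0.0361 mmol = 3.61×10⁻⁵ mol.
Photons that must be absorbed: 3.61×10⁻⁵ / 0.83 = 4.349×10⁻⁵ mol.
Photon count: 4.349×10⁻⁵ × 6.022×10²³ = 2.6×10¹⁹.

2.6×10¹⁹ photons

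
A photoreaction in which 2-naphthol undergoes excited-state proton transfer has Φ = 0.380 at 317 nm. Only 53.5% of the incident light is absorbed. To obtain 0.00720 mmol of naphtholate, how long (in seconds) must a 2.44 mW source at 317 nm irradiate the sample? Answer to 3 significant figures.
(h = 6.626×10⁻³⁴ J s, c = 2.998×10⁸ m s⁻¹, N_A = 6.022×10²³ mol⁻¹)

t ≈ 5480 s

Product: 0.00720 mmol = 7.20×10⁻⁶ mol.
Photons that must be absorbed: 7.20×10⁻⁶ / 0.380 = 1.895×10⁻⁵ mol.
Incident photons needed: 1.895×10⁻⁵ / 0.535 = 3.542×10⁻⁵ mol.
Photon energy: hc/λ = 6.266×10⁻¹⁹ J; per mole, 3.773×10⁵ J mol⁻¹.
Energy required: 3.542×10⁻⁵ × 3.773×10⁵ = 13.36 J.
Time: 13.36 J / 0.00244 W = 5480 s.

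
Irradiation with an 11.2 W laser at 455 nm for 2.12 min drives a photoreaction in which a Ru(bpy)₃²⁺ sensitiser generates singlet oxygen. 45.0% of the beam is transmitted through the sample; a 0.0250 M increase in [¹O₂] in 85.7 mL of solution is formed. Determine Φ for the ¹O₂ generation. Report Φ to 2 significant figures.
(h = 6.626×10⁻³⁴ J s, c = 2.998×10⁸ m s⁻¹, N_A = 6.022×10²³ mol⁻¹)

Product: (0.0250 M)(0.0857 L) = 0.002143 mol.
Photon energy at 455 nm: hc/λ = (6.626×10⁻³⁴)(2.998×10⁸)/(455×10⁻⁹) = 4.366×10⁻¹⁹ J.
Energy delivered: (11.2 W)(127.2 s) = 1425 J.
Photons incident: 1425 / 4.366×10⁻¹⁹ = 3.264×10²¹, i.e. 3.264×10²¹/6.022×10²³ = 0.005420 mol.
Fraction absorbed: 1 − 45.0/100 = 0.5500.
Photons absorbed: 0.5500 × 0.005420 = 0.002981 mol.
Φ = 0.002143 mol / 0.002981 mol photons = 0.72.

Φ = 0.72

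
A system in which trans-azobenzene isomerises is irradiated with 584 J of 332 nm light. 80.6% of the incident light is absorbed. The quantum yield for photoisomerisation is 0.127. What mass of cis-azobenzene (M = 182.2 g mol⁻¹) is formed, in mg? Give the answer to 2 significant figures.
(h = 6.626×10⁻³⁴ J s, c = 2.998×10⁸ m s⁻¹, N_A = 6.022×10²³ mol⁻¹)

30 mg

Photon energy at 332 nm: hc/λ = (6.626×10⁻³⁴)(2.998×10⁸)/(332×10⁻⁹) = 5.983×10⁻¹⁹ J.
Photons incident: 584 / 5.983×10⁻¹⁹ = 9.761×10²⁰, i.e. 9.761×10²⁰/6.022×10²³ = 0.001621 mol.
Photons absorbed: 0.806 × 0.001621 = 0.001307 mol.
Product: Φ × n_abs = 0.127 × 0.001307 = 1.660×10⁻⁴ mol.
Mass: 1.660×10⁻⁴ × 182.2 = 0.03025 g = 30 mg.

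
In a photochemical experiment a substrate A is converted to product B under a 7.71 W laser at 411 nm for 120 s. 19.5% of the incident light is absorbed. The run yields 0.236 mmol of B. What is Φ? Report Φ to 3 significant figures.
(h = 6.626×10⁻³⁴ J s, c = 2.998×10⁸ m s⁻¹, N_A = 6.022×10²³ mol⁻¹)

Φ = 0.381

Product: 0.236 mmol = 2.36×10⁻⁴ mol.
Photon energy at 411 nm: hc/λ = (6.626×10⁻³⁴)(2.998×10⁸)/(411×10⁻⁹) = 4.833×10⁻¹⁹ J.
Energy delivered: (7.71 W)(120 s) = 925.2 J.
Photons incident: 925.2 / 4.833×10⁻¹⁹ = 1.914×10²¹, i.e. 1.914×10²¹/6.022×10²³ = 0.003178 mol.
Photons absorbed: 0.195 × 0.003178 = 6.197×10⁻⁴ mol.
Φ = 2.36×10⁻⁴ mol / 6.197×10⁻⁴ mol photons = 0.381.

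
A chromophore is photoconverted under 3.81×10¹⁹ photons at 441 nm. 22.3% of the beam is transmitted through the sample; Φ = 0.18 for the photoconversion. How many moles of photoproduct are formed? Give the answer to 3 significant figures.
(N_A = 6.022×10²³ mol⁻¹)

Moles of photons: 3.81×10¹⁹ / 6.022×10²³ = 6.327×10⁻⁵ mol.
Fraction absorbed: 1 − 22.3/100 = 0.7770.
Photons absorbed: 0.7770 × 6.327×10⁻⁵ = 4.916×10⁻⁵ mol.
Product: Φ × n_abs = 0.18 × 4.916×10⁻⁵ = 8.849×10⁻⁶ mol.

8.85×10⁻⁶ mol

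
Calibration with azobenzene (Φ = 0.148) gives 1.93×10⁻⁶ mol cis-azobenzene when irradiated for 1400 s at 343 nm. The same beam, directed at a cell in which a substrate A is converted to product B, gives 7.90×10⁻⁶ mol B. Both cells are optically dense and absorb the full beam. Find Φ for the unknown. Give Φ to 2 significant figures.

Φ = 0.61

Photons absorbed by the actinometer: 1.93×10⁻⁶ / 0.148 = 1.304×10⁻⁵ mol.
Φ(unknown) = 7.90×10⁻⁶ / 1.304×10⁻⁵ = 0.61.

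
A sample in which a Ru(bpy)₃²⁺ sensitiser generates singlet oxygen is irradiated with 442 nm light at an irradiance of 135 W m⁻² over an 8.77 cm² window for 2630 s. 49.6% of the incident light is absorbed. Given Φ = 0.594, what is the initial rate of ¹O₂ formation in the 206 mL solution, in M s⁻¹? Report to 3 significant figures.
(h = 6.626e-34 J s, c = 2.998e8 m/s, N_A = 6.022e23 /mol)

Photon energy at 442 nm: hc/λ = (6.626e-34)(2.998e8)/(442e-9) = 4.494e-19 J.
Energy delivered: (135 W m⁻²)(8.77e-4 m²)(2630 s) = 311.4 J.
Photons incident: 311.4 / 4.494e-19 = 6.929e20, i.e. 6.929e20/6.022e23 = 0.001151 mol.
Photons absorbed: 0.496 × 0.001151 = 5.709e-4 mol.
Product formed: 0.594 × 5.709e-4 = 3.391e-4 mol.
Rate: 3.391e-4 mol / (2630 s × 0.206 L) = 6.26e-7 M s⁻¹.

6.26e-7 M s⁻¹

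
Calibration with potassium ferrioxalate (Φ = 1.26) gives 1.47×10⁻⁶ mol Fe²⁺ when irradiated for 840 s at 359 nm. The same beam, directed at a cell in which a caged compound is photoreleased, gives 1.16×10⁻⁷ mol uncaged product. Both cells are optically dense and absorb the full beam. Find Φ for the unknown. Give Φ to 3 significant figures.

Φ = 0.0994

Photons absorbed by the actinometer: 1.47×10⁻⁶ / 1.26 = 1.167×10⁻⁶ mol.
Φ(unknown) = 1.16×10⁻⁷ / 1.167×10⁻⁶ = 0.0994.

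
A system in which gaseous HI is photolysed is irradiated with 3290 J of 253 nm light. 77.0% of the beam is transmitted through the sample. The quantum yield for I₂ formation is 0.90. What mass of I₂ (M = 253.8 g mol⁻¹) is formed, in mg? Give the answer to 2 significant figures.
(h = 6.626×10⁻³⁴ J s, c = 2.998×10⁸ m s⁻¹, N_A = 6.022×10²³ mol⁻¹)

370 mg

Photon energy at 253 nm: hc/λ = (6.626×10⁻³⁴)(2.998×10⁸)/(253×10⁻⁹) = 7.852×10⁻¹⁹ J.
Photons incident: 3290 / 7.852×10⁻¹⁹ = 4.190×10²¹, i.e. 4.190×10²¹/6.022×10²³ = 0.006958 mol.
Fraction absorbed: 1 − 77.0/100 = 0.2300.
Photons absorbed: 0.2300 × 0.006958 = 0.001600 mol.
Product: Φ × n_abs = 0.90 × 0.001600 = 0.001440 mol.
Mass: 0.001440 × 253.8 = 0.3655 g = 370 mg.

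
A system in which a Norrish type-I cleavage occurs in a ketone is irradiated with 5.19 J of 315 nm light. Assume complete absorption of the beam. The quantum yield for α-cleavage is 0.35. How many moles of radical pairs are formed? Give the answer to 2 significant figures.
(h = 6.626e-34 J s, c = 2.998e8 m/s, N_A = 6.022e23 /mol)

4.8e-6 mol

Photon energy at 315 nm: hc/λ = (6.626e-34)(2.998e8)/(315e-9) = 6.306e-19 J.
Photons incident: 5.19 / 6.306e-19 = 8.230e18, i.e. 8.230e18/6.022e23 = 1.367e-5 mol.
Product: Φ × n_abs = 0.35 × 1.367e-5 = 4.785e-6 mol.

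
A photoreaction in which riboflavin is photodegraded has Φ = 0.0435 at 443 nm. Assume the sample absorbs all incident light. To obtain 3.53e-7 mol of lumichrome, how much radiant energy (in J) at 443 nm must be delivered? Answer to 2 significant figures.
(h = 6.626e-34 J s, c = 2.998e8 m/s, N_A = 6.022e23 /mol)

2.2 J

Photons that must be absorbed: 3.53e-7 / 0.0435 = 8.115e-6 mol.
Photon energy: hc/λ = 4.484e-19 J; per mole, 2.700e5 J mol⁻¹.
Energy required: 8.115e-6 × 2.700e5 = 2.2 J.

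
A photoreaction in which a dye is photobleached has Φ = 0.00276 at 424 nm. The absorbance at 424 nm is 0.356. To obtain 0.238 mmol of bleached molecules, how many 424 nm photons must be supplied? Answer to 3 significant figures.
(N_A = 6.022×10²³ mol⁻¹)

Product: 0.238 mmol = 2.38×10⁻⁴ mol.
Photons that must be absorbed: 2.38×10⁻⁴ / 0.00276 = 0.08623 mol.
Fraction absorbed: 1 − 10^(−0.356) = 0.5594.
Incident photons needed: 0.08623 / 0.5594 = 0.1541 mol.
Photon count: 0.1541 × 6.022×10²³ = 9.28×10²².

9.28×10²² photons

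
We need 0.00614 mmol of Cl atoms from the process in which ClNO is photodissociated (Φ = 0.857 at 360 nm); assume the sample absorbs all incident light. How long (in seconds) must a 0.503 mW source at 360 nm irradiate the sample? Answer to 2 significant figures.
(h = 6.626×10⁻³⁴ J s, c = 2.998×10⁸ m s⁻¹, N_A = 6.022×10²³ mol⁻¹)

Product: 0.00614 mmol = 6.14×10⁻⁶ mol.
Photons that must be absorbed: 6.14×10⁻⁶ / 0.857 = 7.165×10⁻⁶ mol.
Photon energy: hc/λ = 5.518×10⁻¹⁹ J; per mole, 3.323×10⁵ J mol⁻¹.
Energy required: 7.165×10⁻⁶ × 3.323×10⁵ = 2.381 J.
Time: 2.381 J / 0.000503 W = 4700 s.

t ≈ 4700 s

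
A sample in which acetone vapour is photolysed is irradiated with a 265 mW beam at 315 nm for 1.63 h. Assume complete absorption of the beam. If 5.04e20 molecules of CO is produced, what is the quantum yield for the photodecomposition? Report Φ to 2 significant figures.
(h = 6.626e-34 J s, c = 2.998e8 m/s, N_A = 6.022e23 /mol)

Product: 5.04e20 / 6.022e23 = 8.369e-4 mol.
Photon energy at 315 nm: hc/λ = (6.626e-34)(2.998e8)/(315e-9) = 6.306e-19 J.
Energy delivered: (265 mW)(5868 s) = 1555 J.
Photons incident: 1555 / 6.306e-19 = 2.466e21, i.e. 2.466e21/6.022e23 = 0.004095 mol.
Φ = 8.369e-4 mol / 0.004095 mol photons = 0.20.

Φ = 0.20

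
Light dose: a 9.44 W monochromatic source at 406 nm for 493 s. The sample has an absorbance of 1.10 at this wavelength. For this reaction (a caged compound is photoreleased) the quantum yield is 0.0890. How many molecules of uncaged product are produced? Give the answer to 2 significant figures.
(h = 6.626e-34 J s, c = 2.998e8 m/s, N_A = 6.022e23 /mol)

Photon energy at 406 nm: hc/λ = (6.626e-34)(2.998e8)/(406e-9) = 4.893e-19 J.
Energy delivered: (9.44 W)(493 s) = 4654 J.
Photons incident: 4654 / 4.893e-19 = 9.512e21, i.e. 9.512e21/6.022e23 = 0.01580 mol.
Fraction absorbed: 1 − 10^(−1.10) = 0.9206.
Photons absorbed: 0.9206 × 0.01580 = 0.01455 mol.
Product: Φ × n_abs = 0.0890 × 0.01455 = 0.001295 mol.
As a count: 0.001295 × 6.022e23 = 7.8e20.

7.8e20 molecules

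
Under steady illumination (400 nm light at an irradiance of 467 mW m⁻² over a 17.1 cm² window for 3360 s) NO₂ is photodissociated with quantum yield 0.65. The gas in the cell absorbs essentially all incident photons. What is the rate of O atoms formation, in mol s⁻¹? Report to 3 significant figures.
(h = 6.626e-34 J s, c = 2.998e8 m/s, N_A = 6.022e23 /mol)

1.74e-9 mol s⁻¹

Photon energy at 400 nm: hc/λ = (6.626e-34)(2.998e8)/(400e-9) = 4.966e-19 J.
Energy delivered: (467 mW m⁻²)(17.1e-4 m²)(3360 s) = 2.683 J.
Photons incident: 2.683 / 4.966e-19 = 5.403e18, i.e. 5.403e18/6.022e23 = 8.972e-6 mol.
Product formed: 0.65 × 8.972e-6 = 5.832e-6 mol.
Rate: 5.832e-6 / 3360 s = 1.74e-9 mol s⁻¹.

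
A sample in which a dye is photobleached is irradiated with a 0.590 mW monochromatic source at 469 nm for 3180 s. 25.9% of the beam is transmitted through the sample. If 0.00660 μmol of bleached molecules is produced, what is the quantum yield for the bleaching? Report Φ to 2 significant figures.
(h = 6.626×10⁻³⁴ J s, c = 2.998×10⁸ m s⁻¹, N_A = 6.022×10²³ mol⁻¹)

Φ = 0.0012

Product: 0.00660 μmol = 6.60×10⁻⁹ mol.
Photon energy at 469 nm: hc/λ = (6.626×10⁻³⁴)(2.998×10⁸)/(469×10⁻⁹) = 4.236×10⁻¹⁹ J.
Energy delivered: (0.590 mW)(3180 s) = 1.876 J.
Photons incident: 1.876 / 4.236×10⁻¹⁹ = 4.429×10¹⁸, i.e. 4.429×10¹⁸/6.022×10²³ = 7.355×10⁻⁶ mol.
Fraction absorbed: 1 − 25.9/100 = 0.7410.
Photons absorbed: 0.7410 × 7.355×10⁻⁶ = 5.450×10⁻⁶ mol.
Φ = 6.60×10⁻⁹ mol / 5.450×10⁻⁶ mol photons = 0.0012.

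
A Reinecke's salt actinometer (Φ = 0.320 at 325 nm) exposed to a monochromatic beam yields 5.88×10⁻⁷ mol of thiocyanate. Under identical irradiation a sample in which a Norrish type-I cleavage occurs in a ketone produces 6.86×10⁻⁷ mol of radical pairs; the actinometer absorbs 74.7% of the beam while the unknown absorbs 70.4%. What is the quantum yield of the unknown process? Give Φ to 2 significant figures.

Φ = 0.40

Photons absorbed by the actinometer: 5.88×10⁻⁷ / 0.320 = 1.838×10⁻⁶ mol.
Incident flux: 1.838×10⁻⁶ / 0.747 = 2.461×10⁻⁶ einstein.
Absorbed by unknown: 0.704 × 2.461×10⁻⁶ = 1.733×10⁻⁶ mol.
Φ(unknown) = 6.86×10⁻⁷ / 1.733×10⁻⁶ = 0.40.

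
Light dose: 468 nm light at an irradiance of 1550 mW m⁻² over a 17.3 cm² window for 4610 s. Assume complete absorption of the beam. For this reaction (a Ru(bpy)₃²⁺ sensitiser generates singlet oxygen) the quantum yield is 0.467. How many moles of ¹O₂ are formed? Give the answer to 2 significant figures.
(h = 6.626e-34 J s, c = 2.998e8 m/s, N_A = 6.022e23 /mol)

2.3e-5 mol

Photon energy at 468 nm: hc/λ = (6.626e-34)(2.998e8)/(468e-9) = 4.245e-19 J.
Energy delivered: (1550 mW m⁻²)(17.3e-4 m²)(4610 s) = 12.36 J.
Photons incident: 12.36 / 4.245e-19 = 2.912e19, i.e. 2.912e19/6.022e23 = 4.836e-5 mol.
Product: Φ × n_abs = 0.467 × 4.836e-5 = 2.258e-5 mol.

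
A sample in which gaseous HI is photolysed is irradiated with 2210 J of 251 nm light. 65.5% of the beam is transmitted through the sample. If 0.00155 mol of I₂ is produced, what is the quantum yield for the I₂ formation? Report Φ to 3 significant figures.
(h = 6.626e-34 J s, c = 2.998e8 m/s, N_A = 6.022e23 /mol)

Photon energy at 251 nm: hc/λ = (6.626e-34)(2.998e8)/(251e-9) = 7.914e-19 J.
Photons incident: 2210 / 7.914e-19 = 2.793e21, i.e. 2.793e21/6.022e23 = 0.004638 mol.
Fraction absorbed: 1 − 65.5/100 = 0.3450.
Photons absorbed: 0.3450 × 0.004638 = 0.001600 mol.
Φ = 0.00155 mol / 0.001600 mol photons = 0.969.

Φ = 0.969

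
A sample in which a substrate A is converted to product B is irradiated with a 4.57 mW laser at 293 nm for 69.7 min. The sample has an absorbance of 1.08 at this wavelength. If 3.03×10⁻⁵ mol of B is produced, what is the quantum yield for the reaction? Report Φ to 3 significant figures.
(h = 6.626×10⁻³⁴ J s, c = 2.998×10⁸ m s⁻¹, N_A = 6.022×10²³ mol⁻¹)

Photon energy at 293 nm: hc/λ = (6.626×10⁻³⁴)(2.998×10⁸)/(293×10⁻⁹) = 6.780×10⁻¹⁹ J.
Energy delivered: (4.57 mW)(4182 s) = 19.11 J.
Photons incident: 19.11 / 6.780×10⁻¹⁹ = 2.819×10¹⁹, i.e. 2.819×10¹⁹/6.022×10²³ = 4.681×10⁻⁵ mol.
Fraction absorbed: 1 − 10^(−1.08) = 0.9168.
Photons absorbed: 0.9168 × 4.681×10⁻⁵ = 4.292×10⁻⁵ mol.
Φ = 3.03×10⁻⁵ mol / 4.292×10⁻⁵ mol photons = 0.706.

Φ = 0.706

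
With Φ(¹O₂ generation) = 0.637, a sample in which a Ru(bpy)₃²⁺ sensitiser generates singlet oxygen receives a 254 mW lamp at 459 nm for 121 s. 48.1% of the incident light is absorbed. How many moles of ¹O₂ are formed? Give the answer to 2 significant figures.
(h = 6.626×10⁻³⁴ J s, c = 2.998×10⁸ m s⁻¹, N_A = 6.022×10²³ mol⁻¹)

3.6×10⁻⁵ mol

Photon energy at 459 nm: hc/λ = (6.626×10⁻³⁴)(2.998×10⁸)/(459×10⁻⁹) = 4.328×10⁻¹⁹ J.
Energy delivered: (254 mW)(121 s) = 30.73 J.
Photons incident: 30.73 / 4.328×10⁻¹⁹ = 7.100×10¹⁹, i.e. 7.100×10¹⁹/6.022×10²³ = 1.179×10⁻⁴ mol.
Photons absorbed: 0.481 × 1.179×10⁻⁴ = 5.671×10⁻⁵ mol.
Product: Φ × n_abs = 0.637 × 5.671×10⁻⁵ = 3.612×10⁻⁵ mol.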